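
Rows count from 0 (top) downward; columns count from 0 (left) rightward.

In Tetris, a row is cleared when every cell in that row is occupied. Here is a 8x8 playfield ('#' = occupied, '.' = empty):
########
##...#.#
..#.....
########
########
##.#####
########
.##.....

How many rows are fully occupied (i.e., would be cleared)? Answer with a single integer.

Answer: 4

Derivation:
Check each row:
  row 0: 0 empty cells -> FULL (clear)
  row 1: 4 empty cells -> not full
  row 2: 7 empty cells -> not full
  row 3: 0 empty cells -> FULL (clear)
  row 4: 0 empty cells -> FULL (clear)
  row 5: 1 empty cell -> not full
  row 6: 0 empty cells -> FULL (clear)
  row 7: 6 empty cells -> not full
Total rows cleared: 4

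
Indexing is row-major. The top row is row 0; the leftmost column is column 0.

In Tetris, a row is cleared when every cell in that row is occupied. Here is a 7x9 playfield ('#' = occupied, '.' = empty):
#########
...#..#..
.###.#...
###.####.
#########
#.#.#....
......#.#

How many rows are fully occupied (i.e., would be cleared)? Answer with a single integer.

Answer: 2

Derivation:
Check each row:
  row 0: 0 empty cells -> FULL (clear)
  row 1: 7 empty cells -> not full
  row 2: 5 empty cells -> not full
  row 3: 2 empty cells -> not full
  row 4: 0 empty cells -> FULL (clear)
  row 5: 6 empty cells -> not full
  row 6: 7 empty cells -> not full
Total rows cleared: 2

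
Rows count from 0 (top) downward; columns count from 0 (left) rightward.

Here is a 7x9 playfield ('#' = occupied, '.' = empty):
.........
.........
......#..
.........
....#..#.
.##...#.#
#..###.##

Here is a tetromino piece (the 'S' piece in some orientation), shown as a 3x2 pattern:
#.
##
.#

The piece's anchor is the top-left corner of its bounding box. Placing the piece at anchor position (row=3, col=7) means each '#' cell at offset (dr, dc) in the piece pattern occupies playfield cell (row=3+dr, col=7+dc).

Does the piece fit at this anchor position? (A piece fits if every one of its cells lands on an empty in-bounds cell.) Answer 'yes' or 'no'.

Answer: no

Derivation:
Check each piece cell at anchor (3, 7):
  offset (0,0) -> (3,7): empty -> OK
  offset (1,0) -> (4,7): occupied ('#') -> FAIL
  offset (1,1) -> (4,8): empty -> OK
  offset (2,1) -> (5,8): occupied ('#') -> FAIL
All cells valid: no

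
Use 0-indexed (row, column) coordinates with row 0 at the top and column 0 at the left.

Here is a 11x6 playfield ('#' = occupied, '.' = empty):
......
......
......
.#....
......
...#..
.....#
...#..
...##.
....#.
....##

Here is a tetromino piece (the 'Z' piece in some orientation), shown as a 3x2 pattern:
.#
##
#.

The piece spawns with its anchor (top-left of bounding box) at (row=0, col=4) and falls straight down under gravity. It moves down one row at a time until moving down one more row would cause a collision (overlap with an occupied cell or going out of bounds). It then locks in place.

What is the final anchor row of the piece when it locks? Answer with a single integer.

Answer: 4

Derivation:
Spawn at (row=0, col=4). Try each row:
  row 0: fits
  row 1: fits
  row 2: fits
  row 3: fits
  row 4: fits
  row 5: blocked -> lock at row 4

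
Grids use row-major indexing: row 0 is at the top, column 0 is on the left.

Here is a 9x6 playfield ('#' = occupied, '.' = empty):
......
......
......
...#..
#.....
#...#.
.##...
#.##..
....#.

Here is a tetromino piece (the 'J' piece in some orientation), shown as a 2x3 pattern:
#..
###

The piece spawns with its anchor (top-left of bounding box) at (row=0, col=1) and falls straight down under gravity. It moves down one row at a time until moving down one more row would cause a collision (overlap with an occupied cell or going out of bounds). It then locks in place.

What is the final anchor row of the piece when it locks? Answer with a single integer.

Spawn at (row=0, col=1). Try each row:
  row 0: fits
  row 1: fits
  row 2: blocked -> lock at row 1

Answer: 1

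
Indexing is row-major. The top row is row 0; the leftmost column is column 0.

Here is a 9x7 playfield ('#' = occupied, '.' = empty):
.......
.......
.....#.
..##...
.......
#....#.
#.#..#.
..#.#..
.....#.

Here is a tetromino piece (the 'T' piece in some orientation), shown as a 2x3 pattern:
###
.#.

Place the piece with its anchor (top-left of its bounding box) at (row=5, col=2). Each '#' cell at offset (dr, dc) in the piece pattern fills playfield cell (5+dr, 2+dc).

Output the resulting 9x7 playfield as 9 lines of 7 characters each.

Fill (5+0,2+0) = (5,2)
Fill (5+0,2+1) = (5,3)
Fill (5+0,2+2) = (5,4)
Fill (5+1,2+1) = (6,3)

Answer: .......
.......
.....#.
..##...
.......
#.####.
#.##.#.
..#.#..
.....#.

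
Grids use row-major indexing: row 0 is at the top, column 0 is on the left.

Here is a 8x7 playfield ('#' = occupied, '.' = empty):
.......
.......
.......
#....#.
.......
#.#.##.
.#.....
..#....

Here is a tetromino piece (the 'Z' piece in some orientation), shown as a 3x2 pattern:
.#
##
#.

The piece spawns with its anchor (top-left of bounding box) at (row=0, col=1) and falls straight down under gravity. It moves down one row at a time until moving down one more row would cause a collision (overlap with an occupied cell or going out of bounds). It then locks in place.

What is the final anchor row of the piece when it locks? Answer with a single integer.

Spawn at (row=0, col=1). Try each row:
  row 0: fits
  row 1: fits
  row 2: fits
  row 3: fits
  row 4: blocked -> lock at row 3

Answer: 3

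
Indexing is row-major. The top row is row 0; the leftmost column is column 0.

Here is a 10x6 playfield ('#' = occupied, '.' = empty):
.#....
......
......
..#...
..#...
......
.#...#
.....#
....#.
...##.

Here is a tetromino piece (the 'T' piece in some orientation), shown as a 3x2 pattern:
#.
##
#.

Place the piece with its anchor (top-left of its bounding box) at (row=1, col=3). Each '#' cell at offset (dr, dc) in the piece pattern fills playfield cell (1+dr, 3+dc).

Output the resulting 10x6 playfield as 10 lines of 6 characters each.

Answer: .#....
...#..
...##.
..##..
..#...
......
.#...#
.....#
....#.
...##.

Derivation:
Fill (1+0,3+0) = (1,3)
Fill (1+1,3+0) = (2,3)
Fill (1+1,3+1) = (2,4)
Fill (1+2,3+0) = (3,3)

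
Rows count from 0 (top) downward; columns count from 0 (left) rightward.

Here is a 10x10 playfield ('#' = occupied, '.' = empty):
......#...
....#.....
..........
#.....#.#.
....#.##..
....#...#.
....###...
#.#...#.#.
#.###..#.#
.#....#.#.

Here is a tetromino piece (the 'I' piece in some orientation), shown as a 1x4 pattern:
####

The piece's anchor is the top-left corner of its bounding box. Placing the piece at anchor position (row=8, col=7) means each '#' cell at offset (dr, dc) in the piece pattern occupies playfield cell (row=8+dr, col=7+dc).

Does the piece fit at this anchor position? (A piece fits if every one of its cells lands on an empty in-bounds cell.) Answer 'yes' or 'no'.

Answer: no

Derivation:
Check each piece cell at anchor (8, 7):
  offset (0,0) -> (8,7): occupied ('#') -> FAIL
  offset (0,1) -> (8,8): empty -> OK
  offset (0,2) -> (8,9): occupied ('#') -> FAIL
  offset (0,3) -> (8,10): out of bounds -> FAIL
All cells valid: no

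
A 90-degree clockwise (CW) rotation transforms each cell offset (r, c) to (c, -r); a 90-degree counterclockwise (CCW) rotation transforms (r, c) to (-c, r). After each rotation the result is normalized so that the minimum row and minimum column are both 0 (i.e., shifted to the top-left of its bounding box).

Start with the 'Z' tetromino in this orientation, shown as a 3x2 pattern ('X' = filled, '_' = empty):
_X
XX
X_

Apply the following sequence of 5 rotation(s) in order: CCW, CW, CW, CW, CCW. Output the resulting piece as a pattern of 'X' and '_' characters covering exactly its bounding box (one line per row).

Answer: XX_
_XX

Derivation:
Start:
_X
XX
X_
After rotation 1 (CCW):
XX_
_XX
After rotation 2 (CW):
_X
XX
X_
After rotation 3 (CW):
XX_
_XX
After rotation 4 (CW):
_X
XX
X_
After rotation 5 (CCW):
XX_
_XX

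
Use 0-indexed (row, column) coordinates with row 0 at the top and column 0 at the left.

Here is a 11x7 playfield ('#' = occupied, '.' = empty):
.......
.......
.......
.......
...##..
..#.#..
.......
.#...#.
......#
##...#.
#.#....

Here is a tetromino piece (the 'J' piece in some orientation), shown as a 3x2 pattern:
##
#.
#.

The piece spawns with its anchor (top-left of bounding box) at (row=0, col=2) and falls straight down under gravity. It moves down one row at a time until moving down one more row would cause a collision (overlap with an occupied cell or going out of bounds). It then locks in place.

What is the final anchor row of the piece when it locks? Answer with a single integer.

Answer: 2

Derivation:
Spawn at (row=0, col=2). Try each row:
  row 0: fits
  row 1: fits
  row 2: fits
  row 3: blocked -> lock at row 2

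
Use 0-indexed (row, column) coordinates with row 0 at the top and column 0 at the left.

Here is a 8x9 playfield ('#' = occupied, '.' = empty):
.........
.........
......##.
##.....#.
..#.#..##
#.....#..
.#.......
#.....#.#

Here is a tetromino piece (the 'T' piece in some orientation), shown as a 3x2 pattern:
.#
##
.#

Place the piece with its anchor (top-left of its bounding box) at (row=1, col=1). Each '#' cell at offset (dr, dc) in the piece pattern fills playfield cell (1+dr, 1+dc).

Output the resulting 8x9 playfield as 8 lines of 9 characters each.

Answer: .........
..#......
.##...##.
###....#.
..#.#..##
#.....#..
.#.......
#.....#.#

Derivation:
Fill (1+0,1+1) = (1,2)
Fill (1+1,1+0) = (2,1)
Fill (1+1,1+1) = (2,2)
Fill (1+2,1+1) = (3,2)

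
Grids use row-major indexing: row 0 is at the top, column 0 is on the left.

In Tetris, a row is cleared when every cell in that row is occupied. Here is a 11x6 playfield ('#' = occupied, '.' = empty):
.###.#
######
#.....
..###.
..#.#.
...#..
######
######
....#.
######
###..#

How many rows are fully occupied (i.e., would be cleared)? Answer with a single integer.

Answer: 4

Derivation:
Check each row:
  row 0: 2 empty cells -> not full
  row 1: 0 empty cells -> FULL (clear)
  row 2: 5 empty cells -> not full
  row 3: 3 empty cells -> not full
  row 4: 4 empty cells -> not full
  row 5: 5 empty cells -> not full
  row 6: 0 empty cells -> FULL (clear)
  row 7: 0 empty cells -> FULL (clear)
  row 8: 5 empty cells -> not full
  row 9: 0 empty cells -> FULL (clear)
  row 10: 2 empty cells -> not full
Total rows cleared: 4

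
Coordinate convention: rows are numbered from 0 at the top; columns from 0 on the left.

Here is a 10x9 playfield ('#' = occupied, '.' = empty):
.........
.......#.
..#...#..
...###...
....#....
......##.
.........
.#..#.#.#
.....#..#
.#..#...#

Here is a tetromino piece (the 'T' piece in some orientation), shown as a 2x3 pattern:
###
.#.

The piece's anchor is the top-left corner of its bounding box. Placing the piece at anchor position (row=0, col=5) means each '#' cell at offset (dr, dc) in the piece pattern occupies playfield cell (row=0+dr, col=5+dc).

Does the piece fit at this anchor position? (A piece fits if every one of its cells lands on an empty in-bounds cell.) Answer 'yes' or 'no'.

Check each piece cell at anchor (0, 5):
  offset (0,0) -> (0,5): empty -> OK
  offset (0,1) -> (0,6): empty -> OK
  offset (0,2) -> (0,7): empty -> OK
  offset (1,1) -> (1,6): empty -> OK
All cells valid: yes

Answer: yes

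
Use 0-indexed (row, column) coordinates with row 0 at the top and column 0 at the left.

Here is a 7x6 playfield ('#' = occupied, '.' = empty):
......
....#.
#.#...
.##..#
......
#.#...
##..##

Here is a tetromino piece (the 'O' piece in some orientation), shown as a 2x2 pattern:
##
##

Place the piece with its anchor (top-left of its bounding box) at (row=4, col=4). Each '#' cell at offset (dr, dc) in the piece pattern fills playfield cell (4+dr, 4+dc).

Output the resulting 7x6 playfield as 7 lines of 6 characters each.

Answer: ......
....#.
#.#...
.##..#
....##
#.#.##
##..##

Derivation:
Fill (4+0,4+0) = (4,4)
Fill (4+0,4+1) = (4,5)
Fill (4+1,4+0) = (5,4)
Fill (4+1,4+1) = (5,5)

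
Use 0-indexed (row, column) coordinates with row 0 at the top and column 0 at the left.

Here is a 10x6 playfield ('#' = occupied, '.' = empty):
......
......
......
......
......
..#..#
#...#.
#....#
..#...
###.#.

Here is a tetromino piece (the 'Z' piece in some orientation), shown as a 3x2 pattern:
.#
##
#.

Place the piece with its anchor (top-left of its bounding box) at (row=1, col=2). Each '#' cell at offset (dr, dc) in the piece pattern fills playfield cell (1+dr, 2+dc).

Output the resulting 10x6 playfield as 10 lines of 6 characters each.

Fill (1+0,2+1) = (1,3)
Fill (1+1,2+0) = (2,2)
Fill (1+1,2+1) = (2,3)
Fill (1+2,2+0) = (3,2)

Answer: ......
...#..
..##..
..#...
......
..#..#
#...#.
#....#
..#...
###.#.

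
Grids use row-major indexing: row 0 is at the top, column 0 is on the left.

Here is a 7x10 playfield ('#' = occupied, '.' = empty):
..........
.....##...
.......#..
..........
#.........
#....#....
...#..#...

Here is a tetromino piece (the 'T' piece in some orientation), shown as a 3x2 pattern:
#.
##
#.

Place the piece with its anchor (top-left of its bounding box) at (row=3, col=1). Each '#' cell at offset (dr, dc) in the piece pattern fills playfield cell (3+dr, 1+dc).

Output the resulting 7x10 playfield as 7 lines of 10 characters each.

Answer: ..........
.....##...
.......#..
.#........
###.......
##...#....
...#..#...

Derivation:
Fill (3+0,1+0) = (3,1)
Fill (3+1,1+0) = (4,1)
Fill (3+1,1+1) = (4,2)
Fill (3+2,1+0) = (5,1)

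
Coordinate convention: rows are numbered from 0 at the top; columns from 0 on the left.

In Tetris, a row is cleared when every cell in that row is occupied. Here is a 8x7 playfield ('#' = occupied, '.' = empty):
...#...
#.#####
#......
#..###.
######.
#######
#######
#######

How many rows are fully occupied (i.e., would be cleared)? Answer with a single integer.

Check each row:
  row 0: 6 empty cells -> not full
  row 1: 1 empty cell -> not full
  row 2: 6 empty cells -> not full
  row 3: 3 empty cells -> not full
  row 4: 1 empty cell -> not full
  row 5: 0 empty cells -> FULL (clear)
  row 6: 0 empty cells -> FULL (clear)
  row 7: 0 empty cells -> FULL (clear)
Total rows cleared: 3

Answer: 3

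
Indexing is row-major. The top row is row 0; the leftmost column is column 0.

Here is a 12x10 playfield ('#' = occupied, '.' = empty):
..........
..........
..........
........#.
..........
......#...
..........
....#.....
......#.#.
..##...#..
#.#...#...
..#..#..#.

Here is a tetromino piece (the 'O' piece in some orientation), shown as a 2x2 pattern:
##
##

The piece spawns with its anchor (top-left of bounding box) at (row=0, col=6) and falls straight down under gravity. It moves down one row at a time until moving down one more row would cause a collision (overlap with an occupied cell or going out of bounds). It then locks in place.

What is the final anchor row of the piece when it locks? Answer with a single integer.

Spawn at (row=0, col=6). Try each row:
  row 0: fits
  row 1: fits
  row 2: fits
  row 3: fits
  row 4: blocked -> lock at row 3

Answer: 3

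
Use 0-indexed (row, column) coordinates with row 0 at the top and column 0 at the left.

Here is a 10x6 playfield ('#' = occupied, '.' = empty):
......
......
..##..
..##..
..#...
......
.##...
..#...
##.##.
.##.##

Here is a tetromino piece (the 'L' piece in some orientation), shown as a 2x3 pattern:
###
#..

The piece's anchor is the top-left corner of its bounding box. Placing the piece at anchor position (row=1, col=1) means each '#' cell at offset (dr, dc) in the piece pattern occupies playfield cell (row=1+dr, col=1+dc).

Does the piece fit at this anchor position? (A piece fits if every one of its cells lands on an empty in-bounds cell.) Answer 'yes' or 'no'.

Check each piece cell at anchor (1, 1):
  offset (0,0) -> (1,1): empty -> OK
  offset (0,1) -> (1,2): empty -> OK
  offset (0,2) -> (1,3): empty -> OK
  offset (1,0) -> (2,1): empty -> OK
All cells valid: yes

Answer: yes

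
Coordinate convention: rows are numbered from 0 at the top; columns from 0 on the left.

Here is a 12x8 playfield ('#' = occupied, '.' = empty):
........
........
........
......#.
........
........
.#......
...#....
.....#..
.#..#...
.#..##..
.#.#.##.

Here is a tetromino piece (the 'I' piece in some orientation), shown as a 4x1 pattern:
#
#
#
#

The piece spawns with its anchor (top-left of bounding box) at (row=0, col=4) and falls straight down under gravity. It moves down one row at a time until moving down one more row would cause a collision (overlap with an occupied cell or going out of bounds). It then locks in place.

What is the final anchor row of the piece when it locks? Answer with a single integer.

Spawn at (row=0, col=4). Try each row:
  row 0: fits
  row 1: fits
  row 2: fits
  row 3: fits
  row 4: fits
  row 5: fits
  row 6: blocked -> lock at row 5

Answer: 5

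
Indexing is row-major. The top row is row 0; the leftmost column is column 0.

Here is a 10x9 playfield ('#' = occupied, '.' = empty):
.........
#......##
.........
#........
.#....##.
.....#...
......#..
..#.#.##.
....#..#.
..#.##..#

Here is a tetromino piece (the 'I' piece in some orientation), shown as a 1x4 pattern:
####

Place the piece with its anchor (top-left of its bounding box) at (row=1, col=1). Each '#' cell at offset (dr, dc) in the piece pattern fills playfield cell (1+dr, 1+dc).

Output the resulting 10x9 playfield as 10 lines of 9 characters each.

Fill (1+0,1+0) = (1,1)
Fill (1+0,1+1) = (1,2)
Fill (1+0,1+2) = (1,3)
Fill (1+0,1+3) = (1,4)

Answer: .........
#####..##
.........
#........
.#....##.
.....#...
......#..
..#.#.##.
....#..#.
..#.##..#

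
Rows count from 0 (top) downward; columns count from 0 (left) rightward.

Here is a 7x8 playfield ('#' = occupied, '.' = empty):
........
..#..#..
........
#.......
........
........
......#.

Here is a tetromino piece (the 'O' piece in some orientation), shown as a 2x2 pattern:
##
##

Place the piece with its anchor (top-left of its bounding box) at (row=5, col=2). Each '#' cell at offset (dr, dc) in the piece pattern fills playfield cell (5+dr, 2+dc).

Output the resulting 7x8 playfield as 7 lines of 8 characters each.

Fill (5+0,2+0) = (5,2)
Fill (5+0,2+1) = (5,3)
Fill (5+1,2+0) = (6,2)
Fill (5+1,2+1) = (6,3)

Answer: ........
..#..#..
........
#.......
........
..##....
..##..#.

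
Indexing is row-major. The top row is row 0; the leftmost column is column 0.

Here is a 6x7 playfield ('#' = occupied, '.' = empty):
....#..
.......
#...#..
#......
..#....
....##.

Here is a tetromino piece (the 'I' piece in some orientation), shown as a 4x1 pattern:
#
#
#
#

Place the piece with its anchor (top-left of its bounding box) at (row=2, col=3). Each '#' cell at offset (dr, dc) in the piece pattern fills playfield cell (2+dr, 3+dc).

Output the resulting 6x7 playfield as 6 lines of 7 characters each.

Answer: ....#..
.......
#..##..
#..#...
..##...
...###.

Derivation:
Fill (2+0,3+0) = (2,3)
Fill (2+1,3+0) = (3,3)
Fill (2+2,3+0) = (4,3)
Fill (2+3,3+0) = (5,3)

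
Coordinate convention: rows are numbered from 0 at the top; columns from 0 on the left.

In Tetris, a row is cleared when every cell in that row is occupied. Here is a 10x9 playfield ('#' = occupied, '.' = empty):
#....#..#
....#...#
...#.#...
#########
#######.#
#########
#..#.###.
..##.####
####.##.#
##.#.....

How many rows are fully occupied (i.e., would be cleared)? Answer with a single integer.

Check each row:
  row 0: 6 empty cells -> not full
  row 1: 7 empty cells -> not full
  row 2: 7 empty cells -> not full
  row 3: 0 empty cells -> FULL (clear)
  row 4: 1 empty cell -> not full
  row 5: 0 empty cells -> FULL (clear)
  row 6: 4 empty cells -> not full
  row 7: 3 empty cells -> not full
  row 8: 2 empty cells -> not full
  row 9: 6 empty cells -> not full
Total rows cleared: 2

Answer: 2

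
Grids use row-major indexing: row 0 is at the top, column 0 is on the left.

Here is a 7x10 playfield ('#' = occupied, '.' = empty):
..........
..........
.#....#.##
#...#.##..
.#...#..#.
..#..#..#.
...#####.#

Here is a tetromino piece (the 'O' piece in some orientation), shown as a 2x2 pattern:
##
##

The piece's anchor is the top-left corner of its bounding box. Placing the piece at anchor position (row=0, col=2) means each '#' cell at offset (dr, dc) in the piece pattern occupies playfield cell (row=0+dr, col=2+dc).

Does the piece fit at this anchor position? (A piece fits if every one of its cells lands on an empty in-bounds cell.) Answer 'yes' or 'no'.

Check each piece cell at anchor (0, 2):
  offset (0,0) -> (0,2): empty -> OK
  offset (0,1) -> (0,3): empty -> OK
  offset (1,0) -> (1,2): empty -> OK
  offset (1,1) -> (1,3): empty -> OK
All cells valid: yes

Answer: yes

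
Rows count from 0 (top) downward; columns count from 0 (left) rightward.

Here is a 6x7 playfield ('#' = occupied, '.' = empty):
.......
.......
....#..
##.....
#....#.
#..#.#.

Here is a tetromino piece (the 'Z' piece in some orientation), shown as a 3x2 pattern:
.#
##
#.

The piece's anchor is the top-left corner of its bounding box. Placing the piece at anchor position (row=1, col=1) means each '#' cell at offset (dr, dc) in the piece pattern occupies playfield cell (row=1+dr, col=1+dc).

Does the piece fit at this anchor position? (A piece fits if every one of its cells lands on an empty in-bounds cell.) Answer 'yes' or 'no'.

Check each piece cell at anchor (1, 1):
  offset (0,1) -> (1,2): empty -> OK
  offset (1,0) -> (2,1): empty -> OK
  offset (1,1) -> (2,2): empty -> OK
  offset (2,0) -> (3,1): occupied ('#') -> FAIL
All cells valid: no

Answer: no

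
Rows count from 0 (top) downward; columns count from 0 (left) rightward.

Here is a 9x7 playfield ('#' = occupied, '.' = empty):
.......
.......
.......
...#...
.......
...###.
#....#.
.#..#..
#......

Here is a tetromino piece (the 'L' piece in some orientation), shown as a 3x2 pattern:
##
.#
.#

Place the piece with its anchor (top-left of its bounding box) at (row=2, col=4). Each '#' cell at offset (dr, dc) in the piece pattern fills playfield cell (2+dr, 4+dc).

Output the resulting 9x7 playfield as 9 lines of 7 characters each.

Fill (2+0,4+0) = (2,4)
Fill (2+0,4+1) = (2,5)
Fill (2+1,4+1) = (3,5)
Fill (2+2,4+1) = (4,5)

Answer: .......
.......
....##.
...#.#.
.....#.
...###.
#....#.
.#..#..
#......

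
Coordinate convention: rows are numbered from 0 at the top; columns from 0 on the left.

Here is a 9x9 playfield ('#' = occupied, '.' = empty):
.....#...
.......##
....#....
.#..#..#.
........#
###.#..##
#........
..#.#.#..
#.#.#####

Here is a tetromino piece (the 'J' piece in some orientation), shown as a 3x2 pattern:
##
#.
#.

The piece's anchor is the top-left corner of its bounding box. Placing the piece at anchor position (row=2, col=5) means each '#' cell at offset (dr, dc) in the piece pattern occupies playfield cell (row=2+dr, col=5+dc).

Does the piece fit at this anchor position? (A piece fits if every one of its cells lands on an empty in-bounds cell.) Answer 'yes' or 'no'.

Answer: yes

Derivation:
Check each piece cell at anchor (2, 5):
  offset (0,0) -> (2,5): empty -> OK
  offset (0,1) -> (2,6): empty -> OK
  offset (1,0) -> (3,5): empty -> OK
  offset (2,0) -> (4,5): empty -> OK
All cells valid: yes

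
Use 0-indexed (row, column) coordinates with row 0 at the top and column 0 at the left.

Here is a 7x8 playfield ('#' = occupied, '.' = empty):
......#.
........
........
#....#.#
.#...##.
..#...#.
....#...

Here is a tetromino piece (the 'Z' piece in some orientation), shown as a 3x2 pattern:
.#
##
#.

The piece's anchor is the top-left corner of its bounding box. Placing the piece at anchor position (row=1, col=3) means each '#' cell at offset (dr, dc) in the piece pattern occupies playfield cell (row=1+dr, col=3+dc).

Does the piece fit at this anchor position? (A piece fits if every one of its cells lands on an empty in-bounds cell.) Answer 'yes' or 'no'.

Check each piece cell at anchor (1, 3):
  offset (0,1) -> (1,4): empty -> OK
  offset (1,0) -> (2,3): empty -> OK
  offset (1,1) -> (2,4): empty -> OK
  offset (2,0) -> (3,3): empty -> OK
All cells valid: yes

Answer: yes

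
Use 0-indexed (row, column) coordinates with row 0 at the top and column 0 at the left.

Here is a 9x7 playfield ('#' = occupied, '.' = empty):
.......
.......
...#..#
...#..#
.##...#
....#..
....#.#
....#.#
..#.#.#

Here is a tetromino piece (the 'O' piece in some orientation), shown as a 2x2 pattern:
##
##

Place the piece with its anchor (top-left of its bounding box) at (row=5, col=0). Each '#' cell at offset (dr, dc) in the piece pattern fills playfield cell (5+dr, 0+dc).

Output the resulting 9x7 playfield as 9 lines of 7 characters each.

Fill (5+0,0+0) = (5,0)
Fill (5+0,0+1) = (5,1)
Fill (5+1,0+0) = (6,0)
Fill (5+1,0+1) = (6,1)

Answer: .......
.......
...#..#
...#..#
.##...#
##..#..
##..#.#
....#.#
..#.#.#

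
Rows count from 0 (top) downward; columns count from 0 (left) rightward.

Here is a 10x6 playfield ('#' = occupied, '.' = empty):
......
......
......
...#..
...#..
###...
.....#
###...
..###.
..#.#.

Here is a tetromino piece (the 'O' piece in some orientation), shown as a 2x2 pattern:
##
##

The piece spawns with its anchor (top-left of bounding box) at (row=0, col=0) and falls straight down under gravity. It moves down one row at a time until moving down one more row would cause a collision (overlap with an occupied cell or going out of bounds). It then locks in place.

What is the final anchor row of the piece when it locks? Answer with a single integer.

Spawn at (row=0, col=0). Try each row:
  row 0: fits
  row 1: fits
  row 2: fits
  row 3: fits
  row 4: blocked -> lock at row 3

Answer: 3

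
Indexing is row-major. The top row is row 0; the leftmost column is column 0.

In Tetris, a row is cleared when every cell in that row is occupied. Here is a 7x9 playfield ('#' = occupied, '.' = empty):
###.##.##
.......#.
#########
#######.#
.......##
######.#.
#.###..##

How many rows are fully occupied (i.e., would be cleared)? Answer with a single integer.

Check each row:
  row 0: 2 empty cells -> not full
  row 1: 8 empty cells -> not full
  row 2: 0 empty cells -> FULL (clear)
  row 3: 1 empty cell -> not full
  row 4: 7 empty cells -> not full
  row 5: 2 empty cells -> not full
  row 6: 3 empty cells -> not full
Total rows cleared: 1

Answer: 1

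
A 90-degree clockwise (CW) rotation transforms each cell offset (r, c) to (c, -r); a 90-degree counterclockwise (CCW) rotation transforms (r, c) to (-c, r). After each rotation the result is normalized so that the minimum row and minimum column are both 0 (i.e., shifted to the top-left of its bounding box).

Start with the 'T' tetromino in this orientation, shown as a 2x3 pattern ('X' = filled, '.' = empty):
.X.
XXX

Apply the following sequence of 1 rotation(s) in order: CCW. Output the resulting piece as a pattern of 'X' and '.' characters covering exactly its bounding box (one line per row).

Answer: .X
XX
.X

Derivation:
Start:
.X.
XXX
After rotation 1 (CCW):
.X
XX
.X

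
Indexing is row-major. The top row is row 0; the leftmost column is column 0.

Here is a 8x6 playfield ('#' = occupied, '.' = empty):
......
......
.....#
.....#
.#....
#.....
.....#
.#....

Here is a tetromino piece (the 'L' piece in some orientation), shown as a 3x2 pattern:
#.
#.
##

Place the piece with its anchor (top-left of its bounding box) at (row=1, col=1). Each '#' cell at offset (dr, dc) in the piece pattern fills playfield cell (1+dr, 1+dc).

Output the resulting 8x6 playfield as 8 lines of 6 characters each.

Answer: ......
.#....
.#...#
.##..#
.#....
#.....
.....#
.#....

Derivation:
Fill (1+0,1+0) = (1,1)
Fill (1+1,1+0) = (2,1)
Fill (1+2,1+0) = (3,1)
Fill (1+2,1+1) = (3,2)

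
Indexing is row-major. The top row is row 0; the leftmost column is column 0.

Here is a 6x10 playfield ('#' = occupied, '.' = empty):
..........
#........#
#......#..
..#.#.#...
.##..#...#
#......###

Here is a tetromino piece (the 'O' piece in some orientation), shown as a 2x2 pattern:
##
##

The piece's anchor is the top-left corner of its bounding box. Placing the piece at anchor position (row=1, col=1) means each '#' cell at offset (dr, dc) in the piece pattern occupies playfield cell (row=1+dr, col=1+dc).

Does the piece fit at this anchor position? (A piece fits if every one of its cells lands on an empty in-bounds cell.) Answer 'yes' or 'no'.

Check each piece cell at anchor (1, 1):
  offset (0,0) -> (1,1): empty -> OK
  offset (0,1) -> (1,2): empty -> OK
  offset (1,0) -> (2,1): empty -> OK
  offset (1,1) -> (2,2): empty -> OK
All cells valid: yes

Answer: yes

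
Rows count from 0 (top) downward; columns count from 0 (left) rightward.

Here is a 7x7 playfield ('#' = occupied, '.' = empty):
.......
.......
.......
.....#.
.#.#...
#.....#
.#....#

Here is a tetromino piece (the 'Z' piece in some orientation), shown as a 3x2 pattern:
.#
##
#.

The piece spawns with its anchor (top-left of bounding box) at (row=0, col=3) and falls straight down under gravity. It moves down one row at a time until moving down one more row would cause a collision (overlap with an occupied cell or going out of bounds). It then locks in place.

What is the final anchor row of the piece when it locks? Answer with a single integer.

Spawn at (row=0, col=3). Try each row:
  row 0: fits
  row 1: fits
  row 2: blocked -> lock at row 1

Answer: 1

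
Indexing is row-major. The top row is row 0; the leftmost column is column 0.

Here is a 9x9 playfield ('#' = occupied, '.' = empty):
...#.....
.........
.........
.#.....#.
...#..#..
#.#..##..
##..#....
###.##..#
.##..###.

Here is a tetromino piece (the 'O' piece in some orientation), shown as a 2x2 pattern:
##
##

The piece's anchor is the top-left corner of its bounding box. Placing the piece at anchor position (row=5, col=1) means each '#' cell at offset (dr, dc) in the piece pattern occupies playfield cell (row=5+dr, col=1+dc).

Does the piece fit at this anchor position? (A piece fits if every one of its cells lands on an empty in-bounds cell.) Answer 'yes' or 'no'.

Check each piece cell at anchor (5, 1):
  offset (0,0) -> (5,1): empty -> OK
  offset (0,1) -> (5,2): occupied ('#') -> FAIL
  offset (1,0) -> (6,1): occupied ('#') -> FAIL
  offset (1,1) -> (6,2): empty -> OK
All cells valid: no

Answer: no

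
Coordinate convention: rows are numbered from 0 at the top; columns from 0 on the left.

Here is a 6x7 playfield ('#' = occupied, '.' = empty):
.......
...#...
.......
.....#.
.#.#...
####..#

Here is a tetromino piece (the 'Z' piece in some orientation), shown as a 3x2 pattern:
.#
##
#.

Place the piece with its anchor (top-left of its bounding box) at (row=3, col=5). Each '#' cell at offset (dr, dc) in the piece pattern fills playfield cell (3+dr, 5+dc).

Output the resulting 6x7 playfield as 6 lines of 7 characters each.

Fill (3+0,5+1) = (3,6)
Fill (3+1,5+0) = (4,5)
Fill (3+1,5+1) = (4,6)
Fill (3+2,5+0) = (5,5)

Answer: .......
...#...
.......
.....##
.#.#.##
####.##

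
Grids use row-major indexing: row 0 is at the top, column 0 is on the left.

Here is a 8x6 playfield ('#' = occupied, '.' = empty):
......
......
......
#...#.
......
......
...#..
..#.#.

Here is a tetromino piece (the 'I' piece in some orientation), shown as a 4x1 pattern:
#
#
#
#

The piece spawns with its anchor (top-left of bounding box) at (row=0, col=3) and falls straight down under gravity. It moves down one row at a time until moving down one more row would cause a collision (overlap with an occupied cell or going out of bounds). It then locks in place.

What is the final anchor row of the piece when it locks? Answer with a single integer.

Answer: 2

Derivation:
Spawn at (row=0, col=3). Try each row:
  row 0: fits
  row 1: fits
  row 2: fits
  row 3: blocked -> lock at row 2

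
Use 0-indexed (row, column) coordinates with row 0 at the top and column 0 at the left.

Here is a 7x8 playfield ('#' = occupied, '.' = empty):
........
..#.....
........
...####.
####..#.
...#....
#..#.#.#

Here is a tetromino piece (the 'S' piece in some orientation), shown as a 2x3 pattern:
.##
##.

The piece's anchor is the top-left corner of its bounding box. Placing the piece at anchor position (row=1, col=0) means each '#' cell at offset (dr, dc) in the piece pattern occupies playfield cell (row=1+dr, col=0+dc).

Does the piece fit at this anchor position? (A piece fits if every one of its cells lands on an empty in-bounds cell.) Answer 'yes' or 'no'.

Answer: no

Derivation:
Check each piece cell at anchor (1, 0):
  offset (0,1) -> (1,1): empty -> OK
  offset (0,2) -> (1,2): occupied ('#') -> FAIL
  offset (1,0) -> (2,0): empty -> OK
  offset (1,1) -> (2,1): empty -> OK
All cells valid: no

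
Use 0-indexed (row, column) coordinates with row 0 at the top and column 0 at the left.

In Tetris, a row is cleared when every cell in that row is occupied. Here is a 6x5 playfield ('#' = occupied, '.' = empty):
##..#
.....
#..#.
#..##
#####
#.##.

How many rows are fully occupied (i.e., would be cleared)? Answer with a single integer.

Check each row:
  row 0: 2 empty cells -> not full
  row 1: 5 empty cells -> not full
  row 2: 3 empty cells -> not full
  row 3: 2 empty cells -> not full
  row 4: 0 empty cells -> FULL (clear)
  row 5: 2 empty cells -> not full
Total rows cleared: 1

Answer: 1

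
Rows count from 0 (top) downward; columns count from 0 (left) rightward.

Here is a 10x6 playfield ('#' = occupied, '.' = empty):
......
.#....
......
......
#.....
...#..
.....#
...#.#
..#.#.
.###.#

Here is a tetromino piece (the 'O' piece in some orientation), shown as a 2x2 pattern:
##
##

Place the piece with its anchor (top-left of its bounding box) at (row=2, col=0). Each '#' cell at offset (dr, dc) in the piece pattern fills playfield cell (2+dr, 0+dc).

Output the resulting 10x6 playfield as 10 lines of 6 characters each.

Answer: ......
.#....
##....
##....
#.....
...#..
.....#
...#.#
..#.#.
.###.#

Derivation:
Fill (2+0,0+0) = (2,0)
Fill (2+0,0+1) = (2,1)
Fill (2+1,0+0) = (3,0)
Fill (2+1,0+1) = (3,1)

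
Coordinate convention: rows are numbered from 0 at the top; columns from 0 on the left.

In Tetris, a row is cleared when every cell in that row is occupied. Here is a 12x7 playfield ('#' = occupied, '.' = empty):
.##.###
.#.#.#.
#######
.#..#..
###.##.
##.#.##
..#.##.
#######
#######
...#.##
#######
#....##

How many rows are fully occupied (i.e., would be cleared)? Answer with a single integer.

Answer: 4

Derivation:
Check each row:
  row 0: 2 empty cells -> not full
  row 1: 4 empty cells -> not full
  row 2: 0 empty cells -> FULL (clear)
  row 3: 5 empty cells -> not full
  row 4: 2 empty cells -> not full
  row 5: 2 empty cells -> not full
  row 6: 4 empty cells -> not full
  row 7: 0 empty cells -> FULL (clear)
  row 8: 0 empty cells -> FULL (clear)
  row 9: 4 empty cells -> not full
  row 10: 0 empty cells -> FULL (clear)
  row 11: 4 empty cells -> not full
Total rows cleared: 4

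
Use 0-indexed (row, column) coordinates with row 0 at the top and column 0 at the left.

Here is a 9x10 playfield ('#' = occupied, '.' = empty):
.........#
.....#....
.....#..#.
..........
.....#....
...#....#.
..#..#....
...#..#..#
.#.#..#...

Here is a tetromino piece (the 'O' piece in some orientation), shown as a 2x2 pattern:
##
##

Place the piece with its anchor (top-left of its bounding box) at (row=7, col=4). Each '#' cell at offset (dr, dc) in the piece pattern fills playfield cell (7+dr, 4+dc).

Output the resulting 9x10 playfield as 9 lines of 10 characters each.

Answer: .........#
.....#....
.....#..#.
..........
.....#....
...#....#.
..#..#....
...####..#
.#.####...

Derivation:
Fill (7+0,4+0) = (7,4)
Fill (7+0,4+1) = (7,5)
Fill (7+1,4+0) = (8,4)
Fill (7+1,4+1) = (8,5)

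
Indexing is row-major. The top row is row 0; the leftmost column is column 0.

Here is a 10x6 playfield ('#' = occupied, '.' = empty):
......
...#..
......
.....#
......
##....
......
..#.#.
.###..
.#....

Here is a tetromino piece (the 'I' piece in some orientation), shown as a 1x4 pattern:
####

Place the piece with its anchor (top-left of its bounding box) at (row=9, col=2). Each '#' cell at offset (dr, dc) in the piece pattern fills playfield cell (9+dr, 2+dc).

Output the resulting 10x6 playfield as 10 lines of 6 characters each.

Fill (9+0,2+0) = (9,2)
Fill (9+0,2+1) = (9,3)
Fill (9+0,2+2) = (9,4)
Fill (9+0,2+3) = (9,5)

Answer: ......
...#..
......
.....#
......
##....
......
..#.#.
.###..
.#####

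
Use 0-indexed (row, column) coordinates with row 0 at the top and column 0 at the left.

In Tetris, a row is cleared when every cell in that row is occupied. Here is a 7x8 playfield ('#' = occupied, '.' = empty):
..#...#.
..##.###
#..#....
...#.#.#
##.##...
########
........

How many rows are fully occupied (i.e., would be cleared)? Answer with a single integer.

Check each row:
  row 0: 6 empty cells -> not full
  row 1: 3 empty cells -> not full
  row 2: 6 empty cells -> not full
  row 3: 5 empty cells -> not full
  row 4: 4 empty cells -> not full
  row 5: 0 empty cells -> FULL (clear)
  row 6: 8 empty cells -> not full
Total rows cleared: 1

Answer: 1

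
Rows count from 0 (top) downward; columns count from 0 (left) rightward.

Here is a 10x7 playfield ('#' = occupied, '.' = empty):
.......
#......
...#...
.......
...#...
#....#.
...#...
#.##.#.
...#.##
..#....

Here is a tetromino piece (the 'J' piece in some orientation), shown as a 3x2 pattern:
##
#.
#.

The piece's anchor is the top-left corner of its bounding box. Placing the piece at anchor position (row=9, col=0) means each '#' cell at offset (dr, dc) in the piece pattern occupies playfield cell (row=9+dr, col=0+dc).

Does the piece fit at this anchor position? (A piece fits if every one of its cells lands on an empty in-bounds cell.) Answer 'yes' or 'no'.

Check each piece cell at anchor (9, 0):
  offset (0,0) -> (9,0): empty -> OK
  offset (0,1) -> (9,1): empty -> OK
  offset (1,0) -> (10,0): out of bounds -> FAIL
  offset (2,0) -> (11,0): out of bounds -> FAIL
All cells valid: no

Answer: no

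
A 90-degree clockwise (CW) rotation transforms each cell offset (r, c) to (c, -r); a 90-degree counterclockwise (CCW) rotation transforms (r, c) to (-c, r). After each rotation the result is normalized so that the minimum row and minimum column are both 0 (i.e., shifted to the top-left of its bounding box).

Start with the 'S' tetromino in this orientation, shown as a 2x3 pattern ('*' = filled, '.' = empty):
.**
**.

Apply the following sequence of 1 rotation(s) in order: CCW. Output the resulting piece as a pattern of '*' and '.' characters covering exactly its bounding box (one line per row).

Start:
.**
**.
After rotation 1 (CCW):
*.
**
.*

Answer: *.
**
.*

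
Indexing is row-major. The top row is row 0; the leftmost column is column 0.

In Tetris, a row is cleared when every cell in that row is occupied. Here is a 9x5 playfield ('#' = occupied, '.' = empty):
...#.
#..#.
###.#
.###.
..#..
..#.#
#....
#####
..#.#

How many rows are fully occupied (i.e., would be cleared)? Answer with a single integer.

Check each row:
  row 0: 4 empty cells -> not full
  row 1: 3 empty cells -> not full
  row 2: 1 empty cell -> not full
  row 3: 2 empty cells -> not full
  row 4: 4 empty cells -> not full
  row 5: 3 empty cells -> not full
  row 6: 4 empty cells -> not full
  row 7: 0 empty cells -> FULL (clear)
  row 8: 3 empty cells -> not full
Total rows cleared: 1

Answer: 1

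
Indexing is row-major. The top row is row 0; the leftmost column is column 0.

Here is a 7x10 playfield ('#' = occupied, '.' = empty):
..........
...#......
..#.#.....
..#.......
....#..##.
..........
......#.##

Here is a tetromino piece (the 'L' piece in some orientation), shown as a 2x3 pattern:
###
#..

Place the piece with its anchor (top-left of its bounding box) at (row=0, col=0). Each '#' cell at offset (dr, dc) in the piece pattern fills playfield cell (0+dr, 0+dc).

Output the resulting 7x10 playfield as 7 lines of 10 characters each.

Answer: ###.......
#..#......
..#.#.....
..#.......
....#..##.
..........
......#.##

Derivation:
Fill (0+0,0+0) = (0,0)
Fill (0+0,0+1) = (0,1)
Fill (0+0,0+2) = (0,2)
Fill (0+1,0+0) = (1,0)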